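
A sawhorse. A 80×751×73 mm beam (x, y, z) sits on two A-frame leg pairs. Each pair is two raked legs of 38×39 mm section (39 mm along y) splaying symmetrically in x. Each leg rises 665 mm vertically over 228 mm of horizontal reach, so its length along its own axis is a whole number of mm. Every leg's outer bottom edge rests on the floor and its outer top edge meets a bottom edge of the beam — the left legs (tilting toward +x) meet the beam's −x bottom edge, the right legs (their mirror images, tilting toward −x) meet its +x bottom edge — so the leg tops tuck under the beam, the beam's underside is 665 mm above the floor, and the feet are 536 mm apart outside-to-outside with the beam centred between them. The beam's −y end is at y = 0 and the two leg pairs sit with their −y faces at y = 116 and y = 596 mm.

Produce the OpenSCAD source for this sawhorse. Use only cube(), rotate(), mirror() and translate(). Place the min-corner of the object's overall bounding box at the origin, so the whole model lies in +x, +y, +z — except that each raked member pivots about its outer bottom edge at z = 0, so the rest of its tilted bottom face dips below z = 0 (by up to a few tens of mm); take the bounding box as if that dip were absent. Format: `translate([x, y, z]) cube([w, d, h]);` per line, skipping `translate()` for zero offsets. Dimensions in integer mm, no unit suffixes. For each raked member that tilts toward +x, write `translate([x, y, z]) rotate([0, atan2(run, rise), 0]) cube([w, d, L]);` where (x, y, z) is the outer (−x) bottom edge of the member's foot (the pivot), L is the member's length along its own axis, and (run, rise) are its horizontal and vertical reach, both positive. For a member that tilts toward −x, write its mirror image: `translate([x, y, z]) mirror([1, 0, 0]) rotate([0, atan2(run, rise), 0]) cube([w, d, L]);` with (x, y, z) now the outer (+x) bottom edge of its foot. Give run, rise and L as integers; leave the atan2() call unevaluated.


translate([228, 0, 665]) cube([80, 751, 73]);
translate([0, 116, 0]) rotate([0, atan2(228, 665), 0]) cube([38, 39, 703]);
translate([536, 116, 0]) mirror([1, 0, 0]) rotate([0, atan2(228, 665), 0]) cube([38, 39, 703]);
translate([0, 596, 0]) rotate([0, atan2(228, 665), 0]) cube([38, 39, 703]);
translate([536, 596, 0]) mirror([1, 0, 0]) rotate([0, atan2(228, 665), 0]) cube([38, 39, 703]);


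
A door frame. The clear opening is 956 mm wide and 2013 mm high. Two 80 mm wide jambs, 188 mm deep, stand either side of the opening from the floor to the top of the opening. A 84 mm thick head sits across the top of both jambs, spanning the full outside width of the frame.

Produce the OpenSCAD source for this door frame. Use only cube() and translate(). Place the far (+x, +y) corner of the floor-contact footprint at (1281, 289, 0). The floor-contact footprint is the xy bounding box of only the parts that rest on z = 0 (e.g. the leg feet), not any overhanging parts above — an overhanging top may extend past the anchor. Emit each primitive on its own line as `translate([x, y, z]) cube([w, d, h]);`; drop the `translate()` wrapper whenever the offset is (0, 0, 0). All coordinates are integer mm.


translate([165, 101, 0]) cube([80, 188, 2013]);
translate([1201, 101, 0]) cube([80, 188, 2013]);
translate([165, 101, 2013]) cube([1116, 188, 84]);


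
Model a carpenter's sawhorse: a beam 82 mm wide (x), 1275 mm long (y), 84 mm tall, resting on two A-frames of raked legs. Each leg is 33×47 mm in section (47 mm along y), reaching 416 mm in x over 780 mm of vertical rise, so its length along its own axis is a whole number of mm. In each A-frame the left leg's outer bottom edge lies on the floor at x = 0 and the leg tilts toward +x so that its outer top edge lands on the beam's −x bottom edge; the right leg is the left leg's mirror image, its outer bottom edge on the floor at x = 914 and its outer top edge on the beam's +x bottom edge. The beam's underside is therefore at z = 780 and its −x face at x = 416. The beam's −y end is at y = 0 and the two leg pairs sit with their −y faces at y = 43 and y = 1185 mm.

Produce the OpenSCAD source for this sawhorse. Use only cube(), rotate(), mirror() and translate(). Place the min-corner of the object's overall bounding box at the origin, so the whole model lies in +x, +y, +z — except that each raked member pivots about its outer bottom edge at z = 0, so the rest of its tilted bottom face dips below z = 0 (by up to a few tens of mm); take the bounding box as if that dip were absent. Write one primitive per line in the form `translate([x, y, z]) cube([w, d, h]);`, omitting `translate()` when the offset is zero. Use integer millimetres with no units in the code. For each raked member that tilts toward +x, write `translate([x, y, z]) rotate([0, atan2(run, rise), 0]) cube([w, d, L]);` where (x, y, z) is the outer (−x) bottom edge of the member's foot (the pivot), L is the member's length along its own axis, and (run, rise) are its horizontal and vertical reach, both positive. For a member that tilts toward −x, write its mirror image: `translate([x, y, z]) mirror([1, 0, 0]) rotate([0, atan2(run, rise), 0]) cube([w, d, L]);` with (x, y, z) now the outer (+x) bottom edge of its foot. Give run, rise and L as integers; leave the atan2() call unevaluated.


translate([416, 0, 780]) cube([82, 1275, 84]);
translate([0, 43, 0]) rotate([0, atan2(416, 780), 0]) cube([33, 47, 884]);
translate([914, 43, 0]) mirror([1, 0, 0]) rotate([0, atan2(416, 780), 0]) cube([33, 47, 884]);
translate([0, 1185, 0]) rotate([0, atan2(416, 780), 0]) cube([33, 47, 884]);
translate([914, 1185, 0]) mirror([1, 0, 0]) rotate([0, atan2(416, 780), 0]) cube([33, 47, 884]);


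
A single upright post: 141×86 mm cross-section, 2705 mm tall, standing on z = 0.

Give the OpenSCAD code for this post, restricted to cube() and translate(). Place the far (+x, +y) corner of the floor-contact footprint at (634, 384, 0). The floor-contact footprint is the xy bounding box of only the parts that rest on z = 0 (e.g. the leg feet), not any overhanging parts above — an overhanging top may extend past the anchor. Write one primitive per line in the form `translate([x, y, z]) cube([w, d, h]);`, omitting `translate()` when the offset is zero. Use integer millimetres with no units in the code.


translate([493, 298, 0]) cube([141, 86, 2705]);


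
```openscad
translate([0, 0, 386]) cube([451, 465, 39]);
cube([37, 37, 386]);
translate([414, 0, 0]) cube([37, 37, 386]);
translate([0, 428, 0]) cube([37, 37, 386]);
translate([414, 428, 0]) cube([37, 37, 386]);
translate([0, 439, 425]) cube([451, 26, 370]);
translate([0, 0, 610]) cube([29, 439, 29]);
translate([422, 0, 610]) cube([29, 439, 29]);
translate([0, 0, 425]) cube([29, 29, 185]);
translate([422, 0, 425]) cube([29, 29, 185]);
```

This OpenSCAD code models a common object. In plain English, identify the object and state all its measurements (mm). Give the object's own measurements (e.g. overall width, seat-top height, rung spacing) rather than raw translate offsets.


A chair. The seat is a 451×465×39 mm slab with its top at z = 425 mm, on four 37×37 mm corner legs (flush with the seat edges, standing on z = 0). A flat backrest 26 mm thick, 370 mm tall, spans the full seat width and rises from the seat top along its +y edge, rear face flush with the rear of the seat. Two armrests of 29×29 mm section run along each side from the seat's front edge to the front of the backrest, top faces 214 mm above the seat top and outer faces flush with the seat's x-edges; a 29×29 mm post under the front of each armrest stands on the seat at the front corner.


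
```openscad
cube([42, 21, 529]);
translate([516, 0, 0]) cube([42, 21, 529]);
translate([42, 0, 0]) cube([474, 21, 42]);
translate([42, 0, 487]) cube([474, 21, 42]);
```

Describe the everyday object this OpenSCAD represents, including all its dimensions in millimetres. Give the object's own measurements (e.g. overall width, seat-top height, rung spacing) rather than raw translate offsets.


A rectangular picture frame lying in the x–z plane (depth along y). The opening is 474 mm wide (x) by 445 mm tall (z), surrounded by a border 42 mm wide on all four sides. The frame is 21 mm deep and is made of two full-height vertical stiles with two horizontal rails fitted between them.


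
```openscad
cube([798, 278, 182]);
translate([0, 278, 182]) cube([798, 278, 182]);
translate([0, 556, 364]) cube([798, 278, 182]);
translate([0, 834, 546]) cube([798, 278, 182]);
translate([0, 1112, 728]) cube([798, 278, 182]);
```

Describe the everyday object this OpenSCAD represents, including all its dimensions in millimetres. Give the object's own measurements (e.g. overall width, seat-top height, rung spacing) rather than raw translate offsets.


A straight staircase of 5 solid steps. Each step is 798 mm wide (x), 278 mm deep (y, the going) and 182 mm tall (the rise). The first step rests on the floor; each subsequent step sits one going further in +y and one rise higher in +z, directly behind and above the previous step with no overlap.


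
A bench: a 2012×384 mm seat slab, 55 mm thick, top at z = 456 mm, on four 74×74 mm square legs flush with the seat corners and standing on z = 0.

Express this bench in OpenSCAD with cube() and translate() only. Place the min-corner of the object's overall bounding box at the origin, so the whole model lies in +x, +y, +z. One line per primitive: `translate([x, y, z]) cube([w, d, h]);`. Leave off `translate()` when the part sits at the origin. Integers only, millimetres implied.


translate([0, 0, 401]) cube([2012, 384, 55]);
cube([74, 74, 401]);
translate([0, 310, 0]) cube([74, 74, 401]);
translate([1938, 0, 0]) cube([74, 74, 401]);
translate([1938, 310, 0]) cube([74, 74, 401]);


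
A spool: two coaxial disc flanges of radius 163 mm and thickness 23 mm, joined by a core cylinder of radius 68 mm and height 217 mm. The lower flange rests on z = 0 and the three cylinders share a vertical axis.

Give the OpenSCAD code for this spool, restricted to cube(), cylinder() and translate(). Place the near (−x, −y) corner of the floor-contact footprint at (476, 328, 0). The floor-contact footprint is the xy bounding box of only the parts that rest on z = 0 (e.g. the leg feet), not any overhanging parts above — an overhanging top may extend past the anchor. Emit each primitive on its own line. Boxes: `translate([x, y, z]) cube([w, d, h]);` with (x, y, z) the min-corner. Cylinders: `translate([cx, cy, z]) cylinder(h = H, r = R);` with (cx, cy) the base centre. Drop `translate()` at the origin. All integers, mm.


translate([639, 491, 0]) cylinder(h = 23, r = 163);
translate([639, 491, 23]) cylinder(h = 217, r = 68);
translate([639, 491, 240]) cylinder(h = 23, r = 163);


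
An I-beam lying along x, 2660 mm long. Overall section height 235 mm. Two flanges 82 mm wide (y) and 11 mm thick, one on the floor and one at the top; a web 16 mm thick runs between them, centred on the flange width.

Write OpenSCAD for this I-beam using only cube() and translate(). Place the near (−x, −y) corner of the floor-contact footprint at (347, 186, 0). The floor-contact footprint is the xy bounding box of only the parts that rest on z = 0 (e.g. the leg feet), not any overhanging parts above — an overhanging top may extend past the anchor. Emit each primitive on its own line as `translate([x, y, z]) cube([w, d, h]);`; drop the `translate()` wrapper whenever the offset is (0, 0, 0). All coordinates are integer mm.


translate([347, 186, 0]) cube([2660, 82, 11]);
translate([347, 219, 11]) cube([2660, 16, 213]);
translate([347, 186, 224]) cube([2660, 82, 11]);


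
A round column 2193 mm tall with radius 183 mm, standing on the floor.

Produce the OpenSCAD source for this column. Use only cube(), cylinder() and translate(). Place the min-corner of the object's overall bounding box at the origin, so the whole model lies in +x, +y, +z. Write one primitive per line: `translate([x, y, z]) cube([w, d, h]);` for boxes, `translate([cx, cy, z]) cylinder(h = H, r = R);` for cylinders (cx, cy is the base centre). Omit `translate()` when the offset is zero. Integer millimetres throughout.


translate([183, 183, 0]) cylinder(h = 2193, r = 183);


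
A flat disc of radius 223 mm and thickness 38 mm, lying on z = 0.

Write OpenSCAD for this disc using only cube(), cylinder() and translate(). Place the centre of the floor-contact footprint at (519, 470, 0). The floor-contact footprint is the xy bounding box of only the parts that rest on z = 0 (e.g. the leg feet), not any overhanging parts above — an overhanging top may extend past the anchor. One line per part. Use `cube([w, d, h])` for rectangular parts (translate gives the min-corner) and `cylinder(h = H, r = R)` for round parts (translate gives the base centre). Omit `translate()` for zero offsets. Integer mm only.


translate([519, 470, 0]) cylinder(h = 38, r = 223);


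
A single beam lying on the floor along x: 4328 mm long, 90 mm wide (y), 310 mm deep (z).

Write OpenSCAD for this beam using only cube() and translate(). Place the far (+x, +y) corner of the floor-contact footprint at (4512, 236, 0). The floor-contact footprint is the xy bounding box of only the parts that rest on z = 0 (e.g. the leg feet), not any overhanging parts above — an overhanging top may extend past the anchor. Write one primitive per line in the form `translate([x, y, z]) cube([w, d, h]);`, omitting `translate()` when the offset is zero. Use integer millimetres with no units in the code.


translate([184, 146, 0]) cube([4328, 90, 310]);


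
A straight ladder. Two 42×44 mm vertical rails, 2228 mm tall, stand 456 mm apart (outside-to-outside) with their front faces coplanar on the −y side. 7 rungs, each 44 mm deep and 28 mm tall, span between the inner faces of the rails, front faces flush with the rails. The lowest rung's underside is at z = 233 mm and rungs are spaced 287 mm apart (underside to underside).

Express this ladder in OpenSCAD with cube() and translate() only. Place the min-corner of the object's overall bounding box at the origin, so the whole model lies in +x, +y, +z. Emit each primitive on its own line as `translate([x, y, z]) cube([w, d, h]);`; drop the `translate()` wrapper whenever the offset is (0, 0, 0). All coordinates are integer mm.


cube([42, 44, 2228]);
translate([414, 0, 0]) cube([42, 44, 2228]);
translate([42, 0, 233]) cube([372, 44, 28]);
translate([42, 0, 520]) cube([372, 44, 28]);
translate([42, 0, 807]) cube([372, 44, 28]);
translate([42, 0, 1094]) cube([372, 44, 28]);
translate([42, 0, 1381]) cube([372, 44, 28]);
translate([42, 0, 1668]) cube([372, 44, 28]);
translate([42, 0, 1955]) cube([372, 44, 28]);


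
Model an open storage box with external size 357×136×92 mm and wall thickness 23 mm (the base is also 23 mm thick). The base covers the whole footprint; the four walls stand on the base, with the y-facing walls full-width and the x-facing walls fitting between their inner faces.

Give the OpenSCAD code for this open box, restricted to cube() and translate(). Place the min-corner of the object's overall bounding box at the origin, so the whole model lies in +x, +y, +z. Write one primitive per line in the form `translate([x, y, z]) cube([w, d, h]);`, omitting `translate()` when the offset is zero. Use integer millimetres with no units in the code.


cube([357, 136, 23]);
translate([0, 0, 23]) cube([357, 23, 69]);
translate([0, 113, 23]) cube([357, 23, 69]);
translate([0, 23, 23]) cube([23, 90, 69]);
translate([334, 23, 23]) cube([23, 90, 69]);


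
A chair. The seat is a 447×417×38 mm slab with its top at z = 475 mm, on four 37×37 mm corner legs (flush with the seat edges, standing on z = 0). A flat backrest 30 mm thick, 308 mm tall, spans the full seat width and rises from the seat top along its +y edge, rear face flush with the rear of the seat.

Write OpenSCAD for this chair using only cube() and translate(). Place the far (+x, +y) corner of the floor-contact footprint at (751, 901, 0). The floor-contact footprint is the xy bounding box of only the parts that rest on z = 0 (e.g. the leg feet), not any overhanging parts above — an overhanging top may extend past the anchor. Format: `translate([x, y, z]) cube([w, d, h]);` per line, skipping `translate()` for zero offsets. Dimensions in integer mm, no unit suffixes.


translate([304, 484, 437]) cube([447, 417, 38]);
translate([304, 484, 0]) cube([37, 37, 437]);
translate([714, 484, 0]) cube([37, 37, 437]);
translate([304, 864, 0]) cube([37, 37, 437]);
translate([714, 864, 0]) cube([37, 37, 437]);
translate([304, 871, 475]) cube([447, 30, 308]);


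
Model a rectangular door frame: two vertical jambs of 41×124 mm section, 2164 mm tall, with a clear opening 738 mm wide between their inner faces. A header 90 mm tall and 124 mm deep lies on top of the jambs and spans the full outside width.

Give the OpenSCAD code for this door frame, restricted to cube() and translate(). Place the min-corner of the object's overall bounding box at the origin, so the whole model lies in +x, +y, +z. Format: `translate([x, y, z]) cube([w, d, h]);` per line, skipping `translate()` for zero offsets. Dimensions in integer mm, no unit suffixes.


cube([41, 124, 2164]);
translate([779, 0, 0]) cube([41, 124, 2164]);
translate([0, 0, 2164]) cube([820, 124, 90]);


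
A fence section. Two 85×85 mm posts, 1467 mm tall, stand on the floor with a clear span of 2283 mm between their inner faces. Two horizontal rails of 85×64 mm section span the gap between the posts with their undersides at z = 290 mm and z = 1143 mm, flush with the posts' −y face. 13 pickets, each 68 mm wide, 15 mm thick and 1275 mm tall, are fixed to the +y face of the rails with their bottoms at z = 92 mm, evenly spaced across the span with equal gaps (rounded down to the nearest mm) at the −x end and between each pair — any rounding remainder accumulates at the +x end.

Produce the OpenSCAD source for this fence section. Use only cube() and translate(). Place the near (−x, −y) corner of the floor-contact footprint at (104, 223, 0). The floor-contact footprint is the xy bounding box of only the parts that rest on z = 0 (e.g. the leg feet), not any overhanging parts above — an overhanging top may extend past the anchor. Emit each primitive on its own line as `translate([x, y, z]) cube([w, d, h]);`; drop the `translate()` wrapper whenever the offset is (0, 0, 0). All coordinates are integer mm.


translate([104, 223, 0]) cube([85, 85, 1467]);
translate([2472, 223, 0]) cube([85, 85, 1467]);
translate([189, 223, 290]) cube([2283, 85, 64]);
translate([189, 223, 1143]) cube([2283, 85, 64]);
translate([288, 308, 92]) cube([68, 15, 1275]);
translate([455, 308, 92]) cube([68, 15, 1275]);
translate([622, 308, 92]) cube([68, 15, 1275]);
translate([789, 308, 92]) cube([68, 15, 1275]);
translate([956, 308, 92]) cube([68, 15, 1275]);
translate([1123, 308, 92]) cube([68, 15, 1275]);
translate([1290, 308, 92]) cube([68, 15, 1275]);
translate([1457, 308, 92]) cube([68, 15, 1275]);
translate([1624, 308, 92]) cube([68, 15, 1275]);
translate([1791, 308, 92]) cube([68, 15, 1275]);
translate([1958, 308, 92]) cube([68, 15, 1275]);
translate([2125, 308, 92]) cube([68, 15, 1275]);
translate([2292, 308, 92]) cube([68, 15, 1275]);


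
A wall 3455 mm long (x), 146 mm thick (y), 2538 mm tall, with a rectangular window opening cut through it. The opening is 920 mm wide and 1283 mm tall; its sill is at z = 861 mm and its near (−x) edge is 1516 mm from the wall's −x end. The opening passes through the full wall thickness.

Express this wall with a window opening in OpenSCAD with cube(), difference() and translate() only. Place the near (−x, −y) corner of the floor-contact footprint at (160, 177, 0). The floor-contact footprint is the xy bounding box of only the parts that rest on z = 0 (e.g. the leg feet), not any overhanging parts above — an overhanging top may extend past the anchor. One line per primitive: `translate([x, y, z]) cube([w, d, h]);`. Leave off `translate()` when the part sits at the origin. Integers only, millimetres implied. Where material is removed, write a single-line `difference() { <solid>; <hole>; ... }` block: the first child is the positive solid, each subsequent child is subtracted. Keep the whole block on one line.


difference() { translate([160, 177, 0]) cube([3455, 146, 2538]); translate([1676, 177, 861]) cube([920, 146, 1283]); }


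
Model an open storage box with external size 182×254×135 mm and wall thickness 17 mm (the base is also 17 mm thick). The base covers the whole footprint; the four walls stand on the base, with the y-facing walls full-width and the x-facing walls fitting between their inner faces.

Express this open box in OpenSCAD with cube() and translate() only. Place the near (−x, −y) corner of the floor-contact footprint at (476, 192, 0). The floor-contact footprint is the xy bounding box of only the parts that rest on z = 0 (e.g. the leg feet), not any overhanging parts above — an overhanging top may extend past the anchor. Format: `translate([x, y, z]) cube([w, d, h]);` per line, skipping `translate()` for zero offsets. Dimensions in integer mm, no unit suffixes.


translate([476, 192, 0]) cube([182, 254, 17]);
translate([476, 192, 17]) cube([182, 17, 118]);
translate([476, 429, 17]) cube([182, 17, 118]);
translate([476, 209, 17]) cube([17, 220, 118]);
translate([641, 209, 17]) cube([17, 220, 118]);


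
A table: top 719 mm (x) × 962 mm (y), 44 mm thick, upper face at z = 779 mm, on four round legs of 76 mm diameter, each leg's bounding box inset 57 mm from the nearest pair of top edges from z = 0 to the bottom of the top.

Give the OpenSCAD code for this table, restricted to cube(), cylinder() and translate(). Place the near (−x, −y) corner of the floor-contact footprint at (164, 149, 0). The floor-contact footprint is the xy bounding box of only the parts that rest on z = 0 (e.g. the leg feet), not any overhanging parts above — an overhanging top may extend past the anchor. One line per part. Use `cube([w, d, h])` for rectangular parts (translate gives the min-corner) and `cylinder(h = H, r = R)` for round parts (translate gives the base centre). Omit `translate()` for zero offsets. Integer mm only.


// leg_h = 779 - 44 = 735
translate([107, 92, 735]) cube([719, 962, 44]);
translate([202, 187, 0]) cylinder(h = 735, r = 38);
translate([731, 187, 0]) cylinder(h = 735, r = 38);
translate([202, 959, 0]) cylinder(h = 735, r = 38);
translate([731, 959, 0]) cylinder(h = 735, r = 38);


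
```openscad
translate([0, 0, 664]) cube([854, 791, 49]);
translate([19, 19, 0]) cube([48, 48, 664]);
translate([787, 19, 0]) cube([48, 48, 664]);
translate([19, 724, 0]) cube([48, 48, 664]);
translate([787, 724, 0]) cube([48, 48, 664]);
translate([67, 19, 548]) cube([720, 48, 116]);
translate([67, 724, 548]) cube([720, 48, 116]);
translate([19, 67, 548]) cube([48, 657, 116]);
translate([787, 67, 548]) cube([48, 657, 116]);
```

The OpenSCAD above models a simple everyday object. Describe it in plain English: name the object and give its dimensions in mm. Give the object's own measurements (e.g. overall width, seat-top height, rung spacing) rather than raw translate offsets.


A table: top 854 mm (x) × 791 mm (y), 49 mm thick, upper face at z = 713 mm, on four 48×48 mm square legs, each inset 19 mm from the nearest pair of top edges from z = 0 to the bottom of the top. Four apron rails, 48 mm thick and 116 mm tall, run between adjacent legs with their top edges flush with the underside of the top and their outer faces flush with the legs' outer faces.


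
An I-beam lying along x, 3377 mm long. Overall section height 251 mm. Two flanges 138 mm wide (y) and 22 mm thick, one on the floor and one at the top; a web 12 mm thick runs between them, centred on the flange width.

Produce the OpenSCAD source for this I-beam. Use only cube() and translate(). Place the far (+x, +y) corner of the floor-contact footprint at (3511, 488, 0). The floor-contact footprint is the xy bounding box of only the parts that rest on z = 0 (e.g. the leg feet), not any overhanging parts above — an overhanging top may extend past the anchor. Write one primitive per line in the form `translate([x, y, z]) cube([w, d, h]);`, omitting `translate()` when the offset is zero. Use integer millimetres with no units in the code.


translate([134, 350, 0]) cube([3377, 138, 22]);
translate([134, 413, 22]) cube([3377, 12, 207]);
translate([134, 350, 229]) cube([3377, 138, 22]);


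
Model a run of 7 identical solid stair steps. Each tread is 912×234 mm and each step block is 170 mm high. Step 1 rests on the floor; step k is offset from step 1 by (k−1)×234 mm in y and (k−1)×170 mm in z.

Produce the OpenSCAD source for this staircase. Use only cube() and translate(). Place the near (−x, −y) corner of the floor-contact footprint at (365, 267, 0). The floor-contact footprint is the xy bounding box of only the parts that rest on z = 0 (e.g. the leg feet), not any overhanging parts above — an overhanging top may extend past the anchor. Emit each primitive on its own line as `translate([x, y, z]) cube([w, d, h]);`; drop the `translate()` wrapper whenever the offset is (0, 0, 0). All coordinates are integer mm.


translate([365, 267, 0]) cube([912, 234, 170]);
translate([365, 501, 170]) cube([912, 234, 170]);
translate([365, 735, 340]) cube([912, 234, 170]);
translate([365, 969, 510]) cube([912, 234, 170]);
translate([365, 1203, 680]) cube([912, 234, 170]);
translate([365, 1437, 850]) cube([912, 234, 170]);
translate([365, 1671, 1020]) cube([912, 234, 170]);


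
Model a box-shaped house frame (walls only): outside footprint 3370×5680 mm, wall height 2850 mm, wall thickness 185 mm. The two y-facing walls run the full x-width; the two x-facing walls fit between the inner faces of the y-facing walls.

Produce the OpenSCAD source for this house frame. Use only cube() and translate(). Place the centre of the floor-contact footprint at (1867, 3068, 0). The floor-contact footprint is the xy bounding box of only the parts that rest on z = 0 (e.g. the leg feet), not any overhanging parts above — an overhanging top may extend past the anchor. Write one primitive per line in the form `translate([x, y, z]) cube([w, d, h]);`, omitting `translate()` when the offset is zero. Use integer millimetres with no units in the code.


translate([182, 228, 0]) cube([3370, 185, 2850]);
translate([182, 5723, 0]) cube([3370, 185, 2850]);
translate([182, 413, 0]) cube([185, 5310, 2850]);
translate([3367, 413, 0]) cube([185, 5310, 2850]);


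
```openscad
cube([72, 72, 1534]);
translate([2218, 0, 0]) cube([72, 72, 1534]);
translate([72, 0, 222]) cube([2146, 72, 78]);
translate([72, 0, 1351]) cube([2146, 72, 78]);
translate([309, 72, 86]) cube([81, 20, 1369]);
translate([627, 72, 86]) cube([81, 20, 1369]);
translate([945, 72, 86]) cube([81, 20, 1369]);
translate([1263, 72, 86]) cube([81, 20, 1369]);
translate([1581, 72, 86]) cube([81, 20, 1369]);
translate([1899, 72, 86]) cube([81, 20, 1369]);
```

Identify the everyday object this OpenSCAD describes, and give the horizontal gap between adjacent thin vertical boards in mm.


A fence section. The picket gap is 237 mm.

Two posts, two rails, 6 pickets — a fence section. Span 2146 mm holds 6 pickets of 81 mm with 7 equal gaps: ⌊(2146 − 6·81) / 7⌋ = 237 mm.


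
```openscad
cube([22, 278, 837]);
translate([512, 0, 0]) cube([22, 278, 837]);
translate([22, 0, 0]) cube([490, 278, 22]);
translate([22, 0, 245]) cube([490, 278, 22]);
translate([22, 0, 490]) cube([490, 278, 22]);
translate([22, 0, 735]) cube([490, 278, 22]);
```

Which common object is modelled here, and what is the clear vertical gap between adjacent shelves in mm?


A bookshelf. The clear shelf gap is 223 mm.

Two tall side panels with 4 horizontal boards between them — a bookshelf. The first two shelf undersides are at z = 0 and z = 245; with shelf thickness 22, the clear gap is 245 − 0 − 22 = 223 mm.


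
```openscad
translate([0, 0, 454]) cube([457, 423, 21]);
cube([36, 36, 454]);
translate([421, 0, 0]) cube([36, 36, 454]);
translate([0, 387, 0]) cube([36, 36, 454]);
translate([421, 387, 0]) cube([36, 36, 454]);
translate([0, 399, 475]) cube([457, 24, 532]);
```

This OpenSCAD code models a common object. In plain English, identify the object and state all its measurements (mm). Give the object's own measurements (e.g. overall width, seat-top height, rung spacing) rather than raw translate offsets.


A chair. The seat is a 457×423×21 mm slab with its top at z = 475 mm, on four 36×36 mm corner legs (flush with the seat edges, standing on z = 0). A flat backrest 24 mm thick, 532 mm tall, spans the full seat width and rises from the seat top along its +y edge, rear face flush with the rear of the seat.


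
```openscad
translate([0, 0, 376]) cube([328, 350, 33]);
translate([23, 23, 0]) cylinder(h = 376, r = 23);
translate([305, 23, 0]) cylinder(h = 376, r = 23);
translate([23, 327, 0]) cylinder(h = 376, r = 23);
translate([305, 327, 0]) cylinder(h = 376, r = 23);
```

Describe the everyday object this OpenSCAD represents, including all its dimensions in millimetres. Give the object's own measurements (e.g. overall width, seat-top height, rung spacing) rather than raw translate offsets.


A four-legged stool. The seat is a 328×350×33 mm slab whose top surface is at z = 409 mm; four round legs, each 46 mm in diameter, run from the floor (z = 0) to the underside of the seat, each leg's axis is inset half a diameter from the nearest pair of seat edges (so the leg's bounding box is flush with the corner).


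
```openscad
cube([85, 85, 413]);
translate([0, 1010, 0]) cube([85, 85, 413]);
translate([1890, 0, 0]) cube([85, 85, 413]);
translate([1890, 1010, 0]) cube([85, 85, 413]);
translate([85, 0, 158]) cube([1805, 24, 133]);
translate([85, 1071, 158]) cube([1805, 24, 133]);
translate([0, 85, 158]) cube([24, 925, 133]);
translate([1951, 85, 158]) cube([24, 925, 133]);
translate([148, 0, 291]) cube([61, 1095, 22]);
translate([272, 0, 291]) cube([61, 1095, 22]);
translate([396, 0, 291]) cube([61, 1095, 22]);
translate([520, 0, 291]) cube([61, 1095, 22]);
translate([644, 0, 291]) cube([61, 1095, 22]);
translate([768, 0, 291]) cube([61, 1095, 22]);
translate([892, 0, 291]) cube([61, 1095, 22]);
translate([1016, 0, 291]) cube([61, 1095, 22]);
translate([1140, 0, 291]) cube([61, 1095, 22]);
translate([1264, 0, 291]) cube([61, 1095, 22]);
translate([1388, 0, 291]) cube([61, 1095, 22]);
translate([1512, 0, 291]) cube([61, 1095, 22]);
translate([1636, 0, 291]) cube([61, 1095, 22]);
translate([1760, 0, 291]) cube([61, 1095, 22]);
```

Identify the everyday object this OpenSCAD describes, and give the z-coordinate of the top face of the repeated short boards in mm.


A bed frame. The slat-top height is 313 mm.

Four posts, four rails, and a row of slats — a bed frame. Slats sit on the rails at z = 158 + 133 = 291; with slat thickness 22, the top is 313 mm.


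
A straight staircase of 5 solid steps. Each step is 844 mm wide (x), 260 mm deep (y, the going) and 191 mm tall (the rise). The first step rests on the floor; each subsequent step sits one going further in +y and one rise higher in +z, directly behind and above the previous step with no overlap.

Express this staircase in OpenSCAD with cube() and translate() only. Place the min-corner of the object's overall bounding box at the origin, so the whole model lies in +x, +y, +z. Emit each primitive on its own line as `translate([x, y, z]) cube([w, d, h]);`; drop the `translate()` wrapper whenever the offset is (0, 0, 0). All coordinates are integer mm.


cube([844, 260, 191]);
translate([0, 260, 191]) cube([844, 260, 191]);
translate([0, 520, 382]) cube([844, 260, 191]);
translate([0, 780, 573]) cube([844, 260, 191]);
translate([0, 1040, 764]) cube([844, 260, 191]);


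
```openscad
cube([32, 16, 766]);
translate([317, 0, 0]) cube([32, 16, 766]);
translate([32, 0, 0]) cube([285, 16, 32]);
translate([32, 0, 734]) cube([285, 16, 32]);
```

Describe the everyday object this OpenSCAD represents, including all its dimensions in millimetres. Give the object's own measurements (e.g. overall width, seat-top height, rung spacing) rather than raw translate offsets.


A rectangular picture frame lying in the x–z plane (depth along y). The opening is 285 mm wide (x) by 702 mm tall (z), surrounded by a border 32 mm wide on all four sides. The frame is 16 mm deep and is made of two full-height vertical stiles with two horizontal rails fitted between them.


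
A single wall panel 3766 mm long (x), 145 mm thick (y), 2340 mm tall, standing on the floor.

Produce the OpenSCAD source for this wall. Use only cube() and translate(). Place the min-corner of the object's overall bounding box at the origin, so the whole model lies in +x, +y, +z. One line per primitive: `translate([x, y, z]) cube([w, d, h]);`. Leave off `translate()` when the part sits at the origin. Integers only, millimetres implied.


cube([3766, 145, 2340]);


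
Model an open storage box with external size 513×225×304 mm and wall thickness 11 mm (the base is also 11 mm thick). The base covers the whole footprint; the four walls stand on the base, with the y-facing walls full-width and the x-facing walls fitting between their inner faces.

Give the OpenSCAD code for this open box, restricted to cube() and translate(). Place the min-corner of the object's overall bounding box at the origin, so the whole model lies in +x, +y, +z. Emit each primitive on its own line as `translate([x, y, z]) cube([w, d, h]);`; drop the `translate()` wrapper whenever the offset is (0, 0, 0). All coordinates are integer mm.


cube([513, 225, 11]);
translate([0, 0, 11]) cube([513, 11, 293]);
translate([0, 214, 11]) cube([513, 11, 293]);
translate([0, 11, 11]) cube([11, 203, 293]);
translate([502, 11, 11]) cube([11, 203, 293]);


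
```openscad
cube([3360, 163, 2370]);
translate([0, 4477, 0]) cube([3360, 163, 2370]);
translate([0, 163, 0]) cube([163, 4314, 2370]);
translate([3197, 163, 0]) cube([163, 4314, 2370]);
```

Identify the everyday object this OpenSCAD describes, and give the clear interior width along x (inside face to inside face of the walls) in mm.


A house (or room) frame. The interior width is 3034 mm.

Four 2370 mm walls enclosing a rectangle with no floor or roof — a room or house frame. Outside width is 3360 mm and wall thickness is 163 mm, so the interior width is 3360 − 2 × 163 = 3034 mm.


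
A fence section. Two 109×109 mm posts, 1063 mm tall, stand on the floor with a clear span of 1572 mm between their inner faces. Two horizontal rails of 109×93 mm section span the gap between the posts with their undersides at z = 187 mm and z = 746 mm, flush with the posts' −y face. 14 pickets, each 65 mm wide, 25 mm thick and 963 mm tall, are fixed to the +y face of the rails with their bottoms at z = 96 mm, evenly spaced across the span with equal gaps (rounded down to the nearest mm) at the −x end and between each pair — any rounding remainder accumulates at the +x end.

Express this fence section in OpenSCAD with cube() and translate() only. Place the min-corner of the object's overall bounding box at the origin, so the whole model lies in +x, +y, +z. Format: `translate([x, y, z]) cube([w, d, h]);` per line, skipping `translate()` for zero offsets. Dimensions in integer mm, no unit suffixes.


cube([109, 109, 1063]);
translate([1681, 0, 0]) cube([109, 109, 1063]);
translate([109, 0, 187]) cube([1572, 109, 93]);
translate([109, 0, 746]) cube([1572, 109, 93]);
translate([153, 109, 96]) cube([65, 25, 963]);
translate([262, 109, 96]) cube([65, 25, 963]);
translate([371, 109, 96]) cube([65, 25, 963]);
translate([480, 109, 96]) cube([65, 25, 963]);
translate([589, 109, 96]) cube([65, 25, 963]);
translate([698, 109, 96]) cube([65, 25, 963]);
translate([807, 109, 96]) cube([65, 25, 963]);
translate([916, 109, 96]) cube([65, 25, 963]);
translate([1025, 109, 96]) cube([65, 25, 963]);
translate([1134, 109, 96]) cube([65, 25, 963]);
translate([1243, 109, 96]) cube([65, 25, 963]);
translate([1352, 109, 96]) cube([65, 25, 963]);
translate([1461, 109, 96]) cube([65, 25, 963]);
translate([1570, 109, 96]) cube([65, 25, 963]);


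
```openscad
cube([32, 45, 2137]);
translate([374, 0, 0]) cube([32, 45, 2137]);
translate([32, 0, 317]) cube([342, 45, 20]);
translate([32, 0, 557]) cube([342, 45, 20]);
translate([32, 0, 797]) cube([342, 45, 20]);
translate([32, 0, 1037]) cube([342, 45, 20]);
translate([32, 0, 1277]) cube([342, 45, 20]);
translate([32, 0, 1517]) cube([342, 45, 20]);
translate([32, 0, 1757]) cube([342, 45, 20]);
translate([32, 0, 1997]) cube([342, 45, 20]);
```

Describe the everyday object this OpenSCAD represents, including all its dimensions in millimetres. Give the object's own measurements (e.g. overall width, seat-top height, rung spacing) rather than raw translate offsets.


A straight ladder. Two 32×45 mm vertical rails, 2137 mm tall, stand 406 mm apart (outside-to-outside) with their front faces coplanar on the −y side. 8 rungs, each 45 mm deep and 20 mm tall, span between the inner faces of the rails, front faces flush with the rails. The lowest rung's underside is at z = 317 mm and rungs are spaced 240 mm apart (underside to underside).


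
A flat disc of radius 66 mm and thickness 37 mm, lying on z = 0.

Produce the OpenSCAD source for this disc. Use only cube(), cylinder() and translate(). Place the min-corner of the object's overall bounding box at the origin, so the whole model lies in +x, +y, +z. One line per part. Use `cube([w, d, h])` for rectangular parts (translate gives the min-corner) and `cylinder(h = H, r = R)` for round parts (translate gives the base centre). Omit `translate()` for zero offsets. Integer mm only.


translate([66, 66, 0]) cylinder(h = 37, r = 66);


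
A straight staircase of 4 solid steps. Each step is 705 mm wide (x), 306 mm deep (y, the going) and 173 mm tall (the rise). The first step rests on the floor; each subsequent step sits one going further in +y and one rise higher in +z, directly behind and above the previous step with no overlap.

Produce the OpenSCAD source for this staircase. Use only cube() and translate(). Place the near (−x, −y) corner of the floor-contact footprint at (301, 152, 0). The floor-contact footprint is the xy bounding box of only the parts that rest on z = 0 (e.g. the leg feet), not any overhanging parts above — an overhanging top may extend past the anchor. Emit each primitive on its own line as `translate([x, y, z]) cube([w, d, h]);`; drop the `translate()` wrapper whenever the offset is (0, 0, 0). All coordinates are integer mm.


translate([301, 152, 0]) cube([705, 306, 173]);
translate([301, 458, 173]) cube([705, 306, 173]);
translate([301, 764, 346]) cube([705, 306, 173]);
translate([301, 1070, 519]) cube([705, 306, 173]);


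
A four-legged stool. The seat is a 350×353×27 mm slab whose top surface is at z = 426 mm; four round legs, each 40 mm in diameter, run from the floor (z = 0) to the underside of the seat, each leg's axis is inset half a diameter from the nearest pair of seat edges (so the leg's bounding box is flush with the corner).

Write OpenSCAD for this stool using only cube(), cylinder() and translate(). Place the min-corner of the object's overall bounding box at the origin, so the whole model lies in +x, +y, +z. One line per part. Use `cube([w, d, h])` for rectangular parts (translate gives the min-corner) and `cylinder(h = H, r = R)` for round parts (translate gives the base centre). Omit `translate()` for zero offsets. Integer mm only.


// leg_h = 426 - 27 = 399
translate([0, 0, 399]) cube([350, 353, 27]);
translate([20, 20, 0]) cylinder(h = 399, r = 20);
translate([330, 20, 0]) cylinder(h = 399, r = 20);
translate([20, 333, 0]) cylinder(h = 399, r = 20);
translate([330, 333, 0]) cylinder(h = 399, r = 20);


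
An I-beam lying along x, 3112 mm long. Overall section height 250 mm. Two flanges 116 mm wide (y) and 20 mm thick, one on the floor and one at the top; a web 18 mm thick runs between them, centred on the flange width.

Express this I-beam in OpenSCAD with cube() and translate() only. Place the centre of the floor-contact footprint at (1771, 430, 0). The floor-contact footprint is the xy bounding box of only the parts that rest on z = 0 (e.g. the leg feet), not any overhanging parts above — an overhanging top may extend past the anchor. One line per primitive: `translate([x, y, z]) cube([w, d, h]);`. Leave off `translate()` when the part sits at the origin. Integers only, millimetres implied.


translate([215, 372, 0]) cube([3112, 116, 20]);
translate([215, 421, 20]) cube([3112, 18, 210]);
translate([215, 372, 230]) cube([3112, 116, 20]);
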